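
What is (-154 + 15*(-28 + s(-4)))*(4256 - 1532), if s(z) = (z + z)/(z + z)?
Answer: -1522716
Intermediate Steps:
s(z) = 1 (s(z) = (2*z)/((2*z)) = (2*z)*(1/(2*z)) = 1)
(-154 + 15*(-28 + s(-4)))*(4256 - 1532) = (-154 + 15*(-28 + 1))*(4256 - 1532) = (-154 + 15*(-27))*2724 = (-154 - 405)*2724 = -559*2724 = -1522716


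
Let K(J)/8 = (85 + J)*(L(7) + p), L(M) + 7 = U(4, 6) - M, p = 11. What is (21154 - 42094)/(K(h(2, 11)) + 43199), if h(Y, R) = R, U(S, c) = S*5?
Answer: -4188/11251 ≈ -0.37223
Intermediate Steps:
U(S, c) = 5*S
L(M) = 13 - M (L(M) = -7 + (5*4 - M) = -7 + (20 - M) = 13 - M)
K(J) = 11560 + 136*J (K(J) = 8*((85 + J)*((13 - 1*7) + 11)) = 8*((85 + J)*((13 - 7) + 11)) = 8*((85 + J)*(6 + 11)) = 8*((85 + J)*17) = 8*(1445 + 17*J) = 11560 + 136*J)
(21154 - 42094)/(K(h(2, 11)) + 43199) = (21154 - 42094)/((11560 + 136*11) + 43199) = -20940/((11560 + 1496) + 43199) = -20940/(13056 + 43199) = -20940/56255 = -20940*1/56255 = -4188/11251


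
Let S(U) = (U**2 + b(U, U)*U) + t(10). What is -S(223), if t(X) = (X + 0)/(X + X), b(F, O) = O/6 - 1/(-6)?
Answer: -348329/6 ≈ -58055.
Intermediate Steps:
b(F, O) = 1/6 + O/6 (b(F, O) = O*(1/6) - 1*(-1/6) = O/6 + 1/6 = 1/6 + O/6)
t(X) = 1/2 (t(X) = X/((2*X)) = X*(1/(2*X)) = 1/2)
S(U) = 1/2 + U**2 + U*(1/6 + U/6) (S(U) = (U**2 + (1/6 + U/6)*U) + 1/2 = (U**2 + U*(1/6 + U/6)) + 1/2 = 1/2 + U**2 + U*(1/6 + U/6))
-S(223) = -(1/2 + (1/6)*223 + (7/6)*223**2) = -(1/2 + 223/6 + (7/6)*49729) = -(1/2 + 223/6 + 348103/6) = -1*348329/6 = -348329/6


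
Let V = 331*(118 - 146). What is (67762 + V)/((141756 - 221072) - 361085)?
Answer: -58494/440401 ≈ -0.13282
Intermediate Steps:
V = -9268 (V = 331*(-28) = -9268)
(67762 + V)/((141756 - 221072) - 361085) = (67762 - 9268)/((141756 - 221072) - 361085) = 58494/(-79316 - 361085) = 58494/(-440401) = 58494*(-1/440401) = -58494/440401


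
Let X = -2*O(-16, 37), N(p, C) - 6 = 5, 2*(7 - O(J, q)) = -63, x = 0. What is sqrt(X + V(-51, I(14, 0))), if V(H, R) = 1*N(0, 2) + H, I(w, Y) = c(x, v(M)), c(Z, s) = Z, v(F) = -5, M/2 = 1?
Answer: 3*I*sqrt(13) ≈ 10.817*I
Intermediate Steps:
M = 2 (M = 2*1 = 2)
O(J, q) = 77/2 (O(J, q) = 7 - 1/2*(-63) = 7 + 63/2 = 77/2)
I(w, Y) = 0
N(p, C) = 11 (N(p, C) = 6 + 5 = 11)
X = -77 (X = -2*77/2 = -77)
V(H, R) = 11 + H (V(H, R) = 1*11 + H = 11 + H)
sqrt(X + V(-51, I(14, 0))) = sqrt(-77 + (11 - 51)) = sqrt(-77 - 40) = sqrt(-117) = 3*I*sqrt(13)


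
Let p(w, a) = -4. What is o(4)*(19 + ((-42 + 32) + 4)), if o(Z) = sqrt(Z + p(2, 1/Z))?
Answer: 0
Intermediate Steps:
o(Z) = sqrt(-4 + Z) (o(Z) = sqrt(Z - 4) = sqrt(-4 + Z))
o(4)*(19 + ((-42 + 32) + 4)) = sqrt(-4 + 4)*(19 + ((-42 + 32) + 4)) = sqrt(0)*(19 + (-10 + 4)) = 0*(19 - 6) = 0*13 = 0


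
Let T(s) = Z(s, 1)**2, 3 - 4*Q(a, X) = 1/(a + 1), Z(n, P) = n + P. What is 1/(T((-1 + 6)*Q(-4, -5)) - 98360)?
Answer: -36/3539999 ≈ -1.0169e-5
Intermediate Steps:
Z(n, P) = P + n
Q(a, X) = 3/4 - 1/(4*(1 + a)) (Q(a, X) = 3/4 - 1/(4*(a + 1)) = 3/4 - 1/(4*(1 + a)))
T(s) = (1 + s)**2
1/(T((-1 + 6)*Q(-4, -5)) - 98360) = 1/((1 + (-1 + 6)*((2 + 3*(-4))/(4*(1 - 4))))**2 - 98360) = 1/((1 + 5*((1/4)*(2 - 12)/(-3)))**2 - 98360) = 1/((1 + 5*((1/4)*(-1/3)*(-10)))**2 - 98360) = 1/((1 + 5*(5/6))**2 - 98360) = 1/((1 + 25/6)**2 - 98360) = 1/((31/6)**2 - 98360) = 1/(961/36 - 98360) = 1/(-3539999/36) = -36/3539999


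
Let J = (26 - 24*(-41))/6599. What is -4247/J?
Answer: -28025953/1010 ≈ -27748.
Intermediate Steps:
J = 1010/6599 (J = (26 + 984)*(1/6599) = 1010*(1/6599) = 1010/6599 ≈ 0.15305)
-4247/J = -4247/1010/6599 = -4247*6599/1010 = -28025953/1010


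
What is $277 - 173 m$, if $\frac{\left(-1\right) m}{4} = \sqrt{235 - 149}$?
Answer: $277 + 692 \sqrt{86} \approx 6694.3$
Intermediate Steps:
$m = - 4 \sqrt{86}$ ($m = - 4 \sqrt{235 - 149} = - 4 \sqrt{86} \approx -37.094$)
$277 - 173 m = 277 - 173 \left(- 4 \sqrt{86}\right) = 277 + 692 \sqrt{86}$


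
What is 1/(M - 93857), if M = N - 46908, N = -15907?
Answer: -1/156672 ≈ -6.3828e-6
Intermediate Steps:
M = -62815 (M = -15907 - 46908 = -62815)
1/(M - 93857) = 1/(-62815 - 93857) = 1/(-156672) = -1/156672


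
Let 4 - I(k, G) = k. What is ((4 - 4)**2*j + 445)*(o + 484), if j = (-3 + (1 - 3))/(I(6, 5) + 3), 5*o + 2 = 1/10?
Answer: 2152109/10 ≈ 2.1521e+5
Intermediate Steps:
I(k, G) = 4 - k
o = -19/50 (o = -2/5 + (1/5)/10 = -2/5 + (1/5)*(1/10) = -2/5 + 1/50 = -19/50 ≈ -0.38000)
j = -5 (j = (-3 + (1 - 3))/((4 - 1*6) + 3) = (-3 - 2)/((4 - 6) + 3) = -5/(-2 + 3) = -5/1 = -5*1 = -5)
((4 - 4)**2*j + 445)*(o + 484) = ((4 - 4)**2*(-5) + 445)*(-19/50 + 484) = (0**2*(-5) + 445)*(24181/50) = (0*(-5) + 445)*(24181/50) = (0 + 445)*(24181/50) = 445*(24181/50) = 2152109/10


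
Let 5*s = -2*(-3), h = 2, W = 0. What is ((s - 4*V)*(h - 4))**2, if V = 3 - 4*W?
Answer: 11664/25 ≈ 466.56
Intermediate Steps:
s = 6/5 (s = (-2*(-3))/5 = (1/5)*6 = 6/5 ≈ 1.2000)
V = 3 (V = 3 - 4*0 = 3 + 0 = 3)
((s - 4*V)*(h - 4))**2 = ((6/5 - 4*3)*(2 - 4))**2 = ((6/5 - 12)*(-2))**2 = (-54/5*(-2))**2 = (108/5)**2 = 11664/25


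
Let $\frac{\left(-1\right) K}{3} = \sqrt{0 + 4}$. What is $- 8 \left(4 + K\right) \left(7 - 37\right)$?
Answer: $-480$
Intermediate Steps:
$K = -6$ ($K = - 3 \sqrt{0 + 4} = - 3 \sqrt{4} = \left(-3\right) 2 = -6$)
$- 8 \left(4 + K\right) \left(7 - 37\right) = - 8 \left(4 - 6\right) \left(7 - 37\right) = \left(-8\right) \left(-2\right) \left(-30\right) = 16 \left(-30\right) = -480$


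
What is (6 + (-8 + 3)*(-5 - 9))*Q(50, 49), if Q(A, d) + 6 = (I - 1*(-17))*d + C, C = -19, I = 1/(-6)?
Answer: 182362/3 ≈ 60787.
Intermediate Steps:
I = -⅙ ≈ -0.16667
Q(A, d) = -25 + 101*d/6 (Q(A, d) = -6 + ((-⅙ - 1*(-17))*d - 19) = -6 + ((-⅙ + 17)*d - 19) = -6 + (101*d/6 - 19) = -6 + (-19 + 101*d/6) = -25 + 101*d/6)
(6 + (-8 + 3)*(-5 - 9))*Q(50, 49) = (6 + (-8 + 3)*(-5 - 9))*(-25 + (101/6)*49) = (6 - 5*(-14))*(-25 + 4949/6) = (6 + 70)*(4799/6) = 76*(4799/6) = 182362/3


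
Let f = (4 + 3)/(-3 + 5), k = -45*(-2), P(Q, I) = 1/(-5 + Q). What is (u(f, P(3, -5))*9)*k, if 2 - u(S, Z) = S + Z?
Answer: -810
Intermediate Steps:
k = 90
f = 7/2 ≈ 3.5000
u(S, Z) = 2 - S - Z (u(S, Z) = 2 - (S + Z) = 2 + (-S - Z) = 2 - S - Z)
(u(f, P(3, -5))*9)*k = ((2 - 1*7/2 - 1/(-5 + 3))*9)*90 = ((2 - 7/2 - 1/(-2))*9)*90 = ((2 - 7/2 - 1*(-½))*9)*90 = ((2 - 7/2 + ½)*9)*90 = -1*9*90 = -9*90 = -810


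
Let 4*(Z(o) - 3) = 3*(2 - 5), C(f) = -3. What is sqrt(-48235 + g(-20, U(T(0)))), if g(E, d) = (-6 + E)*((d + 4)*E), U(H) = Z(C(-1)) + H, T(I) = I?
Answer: 9*I*sqrt(565) ≈ 213.93*I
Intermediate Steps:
Z(o) = 3/4 (Z(o) = 3 + (3*(2 - 5))/4 = 3 + (3*(-3))/4 = 3 + (1/4)*(-9) = 3 - 9/4 = 3/4)
U(H) = 3/4 + H
g(E, d) = E*(-6 + E)*(4 + d) (g(E, d) = (-6 + E)*((4 + d)*E) = (-6 + E)*(E*(4 + d)) = E*(-6 + E)*(4 + d))
sqrt(-48235 + g(-20, U(T(0)))) = sqrt(-48235 - 20*(-24 - 6*(3/4 + 0) + 4*(-20) - 20*(3/4 + 0))) = sqrt(-48235 - 20*(-24 - 6*3/4 - 80 - 20*3/4)) = sqrt(-48235 - 20*(-24 - 9/2 - 80 - 15)) = sqrt(-48235 - 20*(-247/2)) = sqrt(-48235 + 2470) = sqrt(-45765) = 9*I*sqrt(565)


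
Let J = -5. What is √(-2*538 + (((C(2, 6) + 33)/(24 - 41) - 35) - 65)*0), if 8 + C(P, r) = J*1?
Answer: 2*I*√269 ≈ 32.802*I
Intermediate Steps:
C(P, r) = -13 (C(P, r) = -8 - 5*1 = -8 - 5 = -13)
√(-2*538 + (((C(2, 6) + 33)/(24 - 41) - 35) - 65)*0) = √(-2*538 + (((-13 + 33)/(24 - 41) - 35) - 65)*0) = √(-1076 + ((20/(-17) - 35) - 65)*0) = √(-1076 + ((20*(-1/17) - 35) - 65)*0) = √(-1076 + ((-20/17 - 35) - 65)*0) = √(-1076 + (-615/17 - 65)*0) = √(-1076 - 1720/17*0) = √(-1076 + 0) = √(-1076) = 2*I*√269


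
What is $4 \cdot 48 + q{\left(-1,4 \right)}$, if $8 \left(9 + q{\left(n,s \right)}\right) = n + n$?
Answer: $\frac{731}{4} \approx 182.75$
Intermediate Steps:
$q{\left(n,s \right)} = -9 + \frac{n}{4}$ ($q{\left(n,s \right)} = -9 + \frac{n + n}{8} = -9 + \frac{2 n}{8} = -9 + \frac{n}{4}$)
$4 \cdot 48 + q{\left(-1,4 \right)} = 4 \cdot 48 + \left(-9 + \frac{1}{4} \left(-1\right)\right) = 192 - \frac{37}{4} = \frac{731}{4}$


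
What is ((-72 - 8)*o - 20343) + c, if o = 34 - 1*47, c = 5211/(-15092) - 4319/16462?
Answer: -2397937613271/124222252 ≈ -19304.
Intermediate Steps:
c = -75482915/124222252 (c = 5211*(-1/15092) - 4319*1/16462 = -5211/15092 - 4319/16462 = -75482915/124222252 ≈ -0.60764)
o = -13 (o = 34 - 47 = -13)
((-72 - 8)*o - 20343) + c = ((-72 - 8)*(-13) - 20343) - 75482915/124222252 = (-80*(-13) - 20343) - 75482915/124222252 = (1040 - 20343) - 75482915/124222252 = -19303 - 75482915/124222252 = -2397937613271/124222252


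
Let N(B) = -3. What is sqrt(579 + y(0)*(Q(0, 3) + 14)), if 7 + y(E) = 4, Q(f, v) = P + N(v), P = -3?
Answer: sqrt(555) ≈ 23.558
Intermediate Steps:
Q(f, v) = -6 (Q(f, v) = -3 - 3 = -6)
y(E) = -3 (y(E) = -7 + 4 = -3)
sqrt(579 + y(0)*(Q(0, 3) + 14)) = sqrt(579 - 3*(-6 + 14)) = sqrt(579 - 3*8) = sqrt(579 - 24) = sqrt(555)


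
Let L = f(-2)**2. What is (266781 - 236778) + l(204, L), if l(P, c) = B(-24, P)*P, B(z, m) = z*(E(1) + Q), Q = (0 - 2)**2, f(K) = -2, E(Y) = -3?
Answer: 25107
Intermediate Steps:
Q = 4 (Q = (-2)**2 = 4)
L = 4 (L = (-2)**2 = 4)
B(z, m) = z (B(z, m) = z*(-3 + 4) = z*1 = z)
l(P, c) = -24*P
(266781 - 236778) + l(204, L) = (266781 - 236778) - 24*204 = 30003 - 4896 = 25107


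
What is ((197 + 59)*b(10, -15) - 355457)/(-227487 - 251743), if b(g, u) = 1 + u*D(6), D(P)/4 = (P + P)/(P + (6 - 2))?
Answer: 373633/479230 ≈ 0.77965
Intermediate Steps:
D(P) = 8*P/(4 + P) (D(P) = 4*((P + P)/(P + (6 - 2))) = 4*((2*P)/(P + 4)) = 4*((2*P)/(4 + P)) = 4*(2*P/(4 + P)) = 8*P/(4 + P))
b(g, u) = 1 + 24*u/5 (b(g, u) = 1 + u*(8*6/(4 + 6)) = 1 + u*(8*6/10) = 1 + u*(8*6*(⅒)) = 1 + u*(24/5) = 1 + 24*u/5)
((197 + 59)*b(10, -15) - 355457)/(-227487 - 251743) = ((197 + 59)*(1 + (24/5)*(-15)) - 355457)/(-227487 - 251743) = (256*(1 - 72) - 355457)/(-479230) = (256*(-71) - 355457)*(-1/479230) = (-18176 - 355457)*(-1/479230) = -373633*(-1/479230) = 373633/479230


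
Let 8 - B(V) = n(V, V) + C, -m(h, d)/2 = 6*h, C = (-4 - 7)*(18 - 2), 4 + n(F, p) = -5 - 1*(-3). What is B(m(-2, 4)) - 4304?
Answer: -4114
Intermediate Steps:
n(F, p) = -6 (n(F, p) = -4 + (-5 - 1*(-3)) = -4 + (-5 + 3) = -4 - 2 = -6)
C = -176 (C = -11*16 = -176)
m(h, d) = -12*h
B(V) = 190 (B(V) = 8 - (-6 - 176) = 8 - 1*(-182) = 8 + 182 = 190)
B(m(-2, 4)) - 4304 = 190 - 4304 = -4114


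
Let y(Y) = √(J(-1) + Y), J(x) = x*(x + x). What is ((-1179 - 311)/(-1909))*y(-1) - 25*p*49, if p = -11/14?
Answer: 3677805/3818 ≈ 963.28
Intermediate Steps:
J(x) = 2*x² (J(x) = x*(2*x) = 2*x²)
y(Y) = √(2 + Y) (y(Y) = √(2*(-1)² + Y) = √(2*1 + Y) = √(2 + Y))
p = -11/14 (p = -11*1/14 = -11/14 ≈ -0.78571)
((-1179 - 311)/(-1909))*y(-1) - 25*p*49 = ((-1179 - 311)/(-1909))*√(2 - 1) - 25*(-11/14)*49 = (-1490*(-1/1909))*√1 + (275/14)*49 = (1490/1909)*1 + 1925/2 = 1490/1909 + 1925/2 = 3677805/3818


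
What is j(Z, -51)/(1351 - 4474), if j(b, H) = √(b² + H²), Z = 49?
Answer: -√5002/3123 ≈ -0.022646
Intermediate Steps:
j(b, H) = √(H² + b²)
j(Z, -51)/(1351 - 4474) = √((-51)² + 49²)/(1351 - 4474) = √(2601 + 2401)/(-3123) = √5002*(-1/3123) = -√5002/3123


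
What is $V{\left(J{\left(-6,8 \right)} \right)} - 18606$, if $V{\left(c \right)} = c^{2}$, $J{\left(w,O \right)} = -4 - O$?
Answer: $-18462$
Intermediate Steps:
$V{\left(J{\left(-6,8 \right)} \right)} - 18606 = \left(-4 - 8\right)^{2} - 18606 = \left(-12\right)^{2} - 18606 = 144 - 18606 = -18462$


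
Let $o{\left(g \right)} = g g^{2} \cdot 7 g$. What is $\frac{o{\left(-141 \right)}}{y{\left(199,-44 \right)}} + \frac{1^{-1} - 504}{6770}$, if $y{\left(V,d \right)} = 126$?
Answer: $\frac{74329740581}{3385} \approx 2.1959 \cdot 10^{7}$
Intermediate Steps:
$o{\left(g \right)} = 7 g^{4}$ ($o{\left(g \right)} = g^{3} \cdot 7 g = 7 g^{3} g = 7 g^{4}$)
$\frac{o{\left(-141 \right)}}{y{\left(199,-44 \right)}} + \frac{1^{-1} - 504}{6770} = \frac{7 \left(-141\right)^{4}}{126} + \frac{1^{-1} - 504}{6770} = 7 \cdot 395254161 \cdot \frac{1}{126} + \left(1 - 504\right) \frac{1}{6770} = 2766779127 \cdot \frac{1}{126} - \frac{503}{6770} = \frac{43917129}{2} - \frac{503}{6770} = \frac{74329740581}{3385}$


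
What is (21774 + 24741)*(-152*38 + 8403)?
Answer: 122194905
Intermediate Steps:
(21774 + 24741)*(-152*38 + 8403) = 46515*(-5776 + 8403) = 46515*2627 = 122194905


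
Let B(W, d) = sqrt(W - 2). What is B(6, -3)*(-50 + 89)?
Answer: 78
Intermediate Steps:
B(W, d) = sqrt(-2 + W)
B(6, -3)*(-50 + 89) = sqrt(-2 + 6)*(-50 + 89) = sqrt(4)*39 = 2*39 = 78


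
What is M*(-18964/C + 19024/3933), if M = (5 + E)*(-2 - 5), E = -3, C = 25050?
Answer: -937920172/16420275 ≈ -57.120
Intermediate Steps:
M = -14 (M = (5 - 3)*(-2 - 5) = 2*(-7) = -14)
M*(-18964/C + 19024/3933) = -14*(-18964/25050 + 19024/3933) = -14*(-18964*1/25050 + 19024*(1/3933)) = -14*(-9482/12525 + 19024/3933) = -14*66994298/16420275 = -937920172/16420275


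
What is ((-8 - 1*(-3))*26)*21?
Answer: -2730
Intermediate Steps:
((-8 - 1*(-3))*26)*21 = ((-8 + 3)*26)*21 = -5*26*21 = -130*21 = -2730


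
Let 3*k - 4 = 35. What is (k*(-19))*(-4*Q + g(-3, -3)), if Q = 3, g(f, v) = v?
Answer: 3705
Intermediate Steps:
k = 13 (k = 4/3 + (⅓)*35 = 4/3 + 35/3 = 13)
(k*(-19))*(-4*Q + g(-3, -3)) = (13*(-19))*(-4*3 - 3) = -247*(-12 - 3) = -247*(-15) = 3705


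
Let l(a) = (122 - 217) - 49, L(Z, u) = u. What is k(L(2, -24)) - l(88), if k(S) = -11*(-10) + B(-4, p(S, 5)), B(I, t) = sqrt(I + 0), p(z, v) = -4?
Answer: 254 + 2*I ≈ 254.0 + 2.0*I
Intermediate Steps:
l(a) = -144 (l(a) = -95 - 49 = -144)
B(I, t) = sqrt(I)
k(S) = 110 + 2*I (k(S) = -11*(-10) + sqrt(-4) = 110 + 2*I)
k(L(2, -24)) - l(88) = (110 + 2*I) - 1*(-144) = (110 + 2*I) + 144 = 254 + 2*I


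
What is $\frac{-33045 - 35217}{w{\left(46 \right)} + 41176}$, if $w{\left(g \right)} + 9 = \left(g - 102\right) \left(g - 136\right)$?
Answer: $- \frac{68262}{46207} \approx -1.4773$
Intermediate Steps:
$w{\left(g \right)} = -9 + \left(-136 + g\right) \left(-102 + g\right)$ ($w{\left(g \right)} = -9 + \left(g - 102\right) \left(g - 136\right) = -9 + \left(-102 + g\right) \left(-136 + g\right) = -9 + \left(-136 + g\right) \left(-102 + g\right)$)
$\frac{-33045 - 35217}{w{\left(46 \right)} + 41176} = \frac{-33045 - 35217}{\left(13863 + 46^{2} - 10948\right) + 41176} = - \frac{68262}{\left(13863 + 2116 - 10948\right) + 41176} = - \frac{68262}{5031 + 41176} = - \frac{68262}{46207}$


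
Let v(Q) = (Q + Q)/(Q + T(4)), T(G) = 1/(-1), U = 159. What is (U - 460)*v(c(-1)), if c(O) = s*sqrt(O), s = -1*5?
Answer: -7525/13 - 1505*I/13 ≈ -578.85 - 115.77*I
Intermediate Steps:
T(G) = -1
s = -5
c(O) = -5*sqrt(O)
v(Q) = 2*Q/(-1 + Q) (v(Q) = (Q + Q)/(Q - 1) = (2*Q)/(-1 + Q) = 2*Q/(-1 + Q))
(U - 460)*v(c(-1)) = (159 - 460)*(2*(-5*I)/(-1 - 5*I)) = -602*(-5*I)/(-1 - 5*I) = -602*(-5*I)*(-1 + 5*I)/26 = -(-1505)*I*(-1 + 5*I)/13 = 1505*I*(-1 + 5*I)/13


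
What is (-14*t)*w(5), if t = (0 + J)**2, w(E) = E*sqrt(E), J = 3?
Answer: -630*sqrt(5) ≈ -1408.7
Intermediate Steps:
w(E) = E**(3/2)
t = 9 (t = (0 + 3)**2 = 3**2 = 9)
(-14*t)*w(5) = (-14*9)*5**(3/2) = -630*sqrt(5)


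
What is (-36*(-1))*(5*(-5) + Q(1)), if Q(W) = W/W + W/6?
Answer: -858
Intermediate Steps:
Q(W) = 1 + W/6 (Q(W) = 1 + W*(⅙) = 1 + W/6)
(-36*(-1))*(5*(-5) + Q(1)) = (-36*(-1))*(5*(-5) + (1 + (⅙)*1)) = 36*(-25 + (1 + ⅙)) = 36*(-25 + 7/6) = 36*(-143/6) = -858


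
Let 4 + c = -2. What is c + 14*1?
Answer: 8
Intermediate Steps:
c = -6 (c = -4 - 2 = -6)
c + 14*1 = -6 + 14*1 = -6 + 14 = 8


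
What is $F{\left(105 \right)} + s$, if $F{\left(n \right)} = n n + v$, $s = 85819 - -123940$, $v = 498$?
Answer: $221282$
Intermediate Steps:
$s = 209759$ ($s = 85819 + 123940 = 209759$)
$F{\left(n \right)} = 498 + n^{2}$ ($F{\left(n \right)} = n n + 498 = n^{2} + 498 = 498 + n^{2}$)
$F{\left(105 \right)} + s = \left(498 + 105^{2}\right) + 209759 = \left(498 + 11025\right) + 209759 = 11523 + 209759 = 221282$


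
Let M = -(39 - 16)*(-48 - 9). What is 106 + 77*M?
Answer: 101053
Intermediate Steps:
M = 1311 (M = -23*(-57) = -1*(-1311) = 1311)
106 + 77*M = 106 + 77*1311 = 106 + 100947 = 101053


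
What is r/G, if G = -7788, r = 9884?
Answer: -2471/1947 ≈ -1.2691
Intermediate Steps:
r/G = 9884/(-7788) = 9884*(-1/7788) = -2471/1947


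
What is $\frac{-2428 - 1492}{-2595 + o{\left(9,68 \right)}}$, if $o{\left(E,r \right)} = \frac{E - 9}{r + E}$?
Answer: $\frac{784}{519} \approx 1.5106$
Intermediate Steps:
$o{\left(E,r \right)} = \frac{-9 + E}{E + r}$
$\frac{-2428 - 1492}{-2595 + o{\left(9,68 \right)}} = \frac{-2428 - 1492}{-2595 + \frac{-9 + 9}{9 + 68}} = - \frac{3920}{-2595 + \frac{1}{77} \cdot 0} = - \frac{3920}{-2595 + 0} = - \frac{3920}{-2595} = \left(-3920\right) \left(- \frac{1}{2595}\right) = \frac{784}{519}$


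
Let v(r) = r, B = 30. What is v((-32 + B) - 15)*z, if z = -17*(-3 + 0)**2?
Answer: 2601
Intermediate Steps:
z = -153 (z = -17*(-3)**2 = -17*9 = -153)
v((-32 + B) - 15)*z = ((-32 + 30) - 15)*(-153) = (-2 - 15)*(-153) = -17*(-153) = 2601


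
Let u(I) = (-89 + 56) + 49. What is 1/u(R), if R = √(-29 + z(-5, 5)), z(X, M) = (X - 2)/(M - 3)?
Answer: 1/16 ≈ 0.062500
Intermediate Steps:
z(X, M) = (-2 + X)/(-3 + M)
R = I*√130/2 (R = √(-29 + (-2 - 5)/(-3 + 5)) = √(-29 - 7/2) = √(-65/2) = I*√130/2 ≈ 5.7009*I)
u(I) = 16 (u(I) = -33 + 49 = 16)
1/u(R) = 1/16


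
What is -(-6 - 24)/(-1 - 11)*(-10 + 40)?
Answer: -75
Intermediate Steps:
-(-6 - 24)/(-1 - 11)*(-10 + 40) = -(-30/(-12))*30 = -(-30*(-1/12))*30 = -5*30/2 = -1*75 = -75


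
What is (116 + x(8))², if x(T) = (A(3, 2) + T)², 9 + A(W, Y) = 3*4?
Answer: 56169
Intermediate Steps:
A(W, Y) = 3 (A(W, Y) = -9 + 3*4 = -9 + 12 = 3)
x(T) = (3 + T)²
(116 + x(8))² = (116 + (3 + 8)²)² = (116 + 11²)² = (116 + 121)² = 237² = 56169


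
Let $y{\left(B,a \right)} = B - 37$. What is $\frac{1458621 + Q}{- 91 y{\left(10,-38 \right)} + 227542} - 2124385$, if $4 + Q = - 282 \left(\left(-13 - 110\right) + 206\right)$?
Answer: $- \frac{488604990404}{229999} \approx -2.1244 \cdot 10^{6}$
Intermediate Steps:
$y{\left(B,a \right)} = -37 + B$
$Q = -23410$ ($Q = -4 - 282 \left(\left(-13 - 110\right) + 206\right) = -4 - 282 \left(-123 + 206\right) = -4 - 23406 = -23410$)
$\frac{1458621 + Q}{- 91 y{\left(10,-38 \right)} + 227542} - 2124385 = \frac{1458621 - 23410}{- 91 \left(-37 + 10\right) + 227542} - 2124385 = \frac{1435211}{\left(-91\right) \left(-27\right) + 227542} - 2124385 = \frac{1435211}{2457 + 227542} - 2124385 = \frac{1435211}{229999} - 2124385 = - \frac{488604990404}{229999}$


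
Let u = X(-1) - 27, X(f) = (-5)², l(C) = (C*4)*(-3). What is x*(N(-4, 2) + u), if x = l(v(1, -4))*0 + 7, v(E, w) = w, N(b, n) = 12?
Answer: 70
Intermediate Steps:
l(C) = -12*C (l(C) = (4*C)*(-3) = -12*C)
X(f) = 25
u = -2 (u = 25 - 27 = -2)
x = 7 (x = -12*(-4)*0 + 7 = 48*0 + 7 = 0 + 7 = 7)
x*(N(-4, 2) + u) = 7*(12 - 2) = 7*10 = 70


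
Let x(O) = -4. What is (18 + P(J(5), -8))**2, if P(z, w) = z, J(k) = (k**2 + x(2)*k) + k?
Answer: 784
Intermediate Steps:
J(k) = k**2 - 3*k (J(k) = (k**2 - 4*k) + k = k**2 - 3*k)
(18 + P(J(5), -8))**2 = (18 + 5*(-3 + 5))**2 = (18 + 5*2)**2 = (18 + 10)**2 = 28**2 = 784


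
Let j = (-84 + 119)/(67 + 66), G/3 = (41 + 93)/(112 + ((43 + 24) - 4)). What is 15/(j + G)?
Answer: 49875/8513 ≈ 5.8587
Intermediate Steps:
G = 402/175 (G = 3*((41 + 93)/(112 + ((43 + 24) - 4))) = 3*(134/(112 + (67 - 4))) = 3*(134/(112 + 63)) = 3*(134/175) = 402/175 ≈ 2.2971)
j = 5/19 (j = 35/133 = 35*(1/133) = 5/19 ≈ 0.26316)
15/(j + G) = 15/(5/19 + 402/175) = 15/(8513/3325) = (3325/8513)*15 = 49875/8513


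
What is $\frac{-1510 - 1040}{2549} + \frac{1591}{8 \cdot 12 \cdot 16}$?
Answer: $\frac{138659}{3915264} \approx 0.035415$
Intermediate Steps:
$\frac{-1510 - 1040}{2549} + \frac{1591}{8 \cdot 12 \cdot 16} = \left(-1510 - 1040\right) \frac{1}{2549} + \frac{1591}{96 \cdot 16} = \left(-2550\right) \frac{1}{2549} + \frac{1591}{1536} = - \frac{2550}{2549} + 1591 \cdot \frac{1}{1536} = - \frac{2550}{2549} + \frac{1591}{1536} = \frac{138659}{3915264}$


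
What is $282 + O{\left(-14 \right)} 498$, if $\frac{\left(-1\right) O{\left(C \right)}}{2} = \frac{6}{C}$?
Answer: $\frac{4962}{7} \approx 708.86$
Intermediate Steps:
$O{\left(C \right)} = - \frac{12}{C}$ ($O{\left(C \right)} = - 2 \frac{6}{C} = - \frac{12}{C}$)
$282 + O{\left(-14 \right)} 498 = 282 + - \frac{12}{-14} \cdot 498 = 282 + \left(-12\right) \left(- \frac{1}{14}\right) 498 = 282 + \frac{6}{7} \cdot 498 = 282 + \frac{2988}{7} = \frac{4962}{7}$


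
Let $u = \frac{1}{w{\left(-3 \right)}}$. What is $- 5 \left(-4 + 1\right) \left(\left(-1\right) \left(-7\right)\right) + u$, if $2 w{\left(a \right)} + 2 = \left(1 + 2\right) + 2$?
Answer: $\frac{317}{3} \approx 105.67$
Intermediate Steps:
$w{\left(a \right)} = \frac{3}{2}$ ($w{\left(a \right)} = -1 + \frac{\left(1 + 2\right) + 2}{2} = -1 + \frac{3 + 2}{2} = -1 + \frac{1}{2} \cdot 5 = -1 + \frac{5}{2} = \frac{3}{2}$)
$u = \frac{2}{3}$ ($u = \frac{1}{\frac{3}{2}} = \frac{2}{3} \approx 0.66667$)
$- 5 \left(-4 + 1\right) \left(\left(-1\right) \left(-7\right)\right) + u = - 5 \left(-4 + 1\right) \left(\left(-1\right) \left(-7\right)\right) + \frac{2}{3} = \left(-5\right) \left(-3\right) 7 + \frac{2}{3} = 15 \cdot 7 + \frac{2}{3} = 105 + \frac{2}{3} = \frac{317}{3}$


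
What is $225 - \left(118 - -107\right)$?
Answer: $0$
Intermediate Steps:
$225 - \left(118 - -107\right) = 225 - \left(118 + 107\right) = 225 - 225 = 0$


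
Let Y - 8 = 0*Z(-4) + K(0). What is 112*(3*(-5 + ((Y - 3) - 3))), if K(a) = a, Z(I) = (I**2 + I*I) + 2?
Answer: -1008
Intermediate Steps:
Z(I) = 2 + 2*I**2 (Z(I) = (I**2 + I**2) + 2 = 2*I**2 + 2 = 2 + 2*I**2)
Y = 8 (Y = 8 + (0*(2 + 2*(-4)**2) + 0) = 8 + (0*(2 + 2*16) + 0) = 8 + (0*(2 + 32) + 0) = 8 + (0*34 + 0) = 8 + (0 + 0) = 8 + 0 = 8)
112*(3*(-5 + ((Y - 3) - 3))) = 112*(3*(-5 + ((8 - 3) - 3))) = 112*(3*(-5 + (5 - 3))) = 112*(3*(-5 + 2)) = 112*(3*(-3)) = 112*(-9) = -1008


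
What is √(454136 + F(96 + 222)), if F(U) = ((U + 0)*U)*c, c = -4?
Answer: 2*√12410 ≈ 222.80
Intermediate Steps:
F(U) = -4*U² (F(U) = ((U + 0)*U)*(-4) = (U*U)*(-4) = U²*(-4) = -4*U²)
√(454136 + F(96 + 222)) = √(454136 - 4*(96 + 222)²) = √(454136 - 4*318²) = √(454136 - 4*101124) = √(454136 - 404496) = √49640 = 2*√12410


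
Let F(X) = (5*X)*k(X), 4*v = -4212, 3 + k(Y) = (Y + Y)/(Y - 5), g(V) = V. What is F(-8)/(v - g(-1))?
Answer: -230/3419 ≈ -0.067271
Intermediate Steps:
k(Y) = -3 + 2*Y/(-5 + Y) (k(Y) = -3 + (Y + Y)/(Y - 5) = -3 + (2*Y)/(-5 + Y) = -3 + 2*Y/(-5 + Y))
v = -1053 (v = (¼)*(-4212) = -1053)
F(X) = 5*X*(15 - X)/(-5 + X) (F(X) = (5*X)*((15 - X)/(-5 + X)) = 5*X*(15 - X)/(-5 + X))
F(-8)/(v - g(-1)) = (5*(-8)*(15 - 1*(-8))/(-5 - 8))/(-1053 - 1*(-1)) = (5*(-8)*(15 + 8)/(-13))/(-1053 + 1) = (5*(-8)*(-1/13)*23)/(-1052) = (920/13)*(-1/1052) = -230/3419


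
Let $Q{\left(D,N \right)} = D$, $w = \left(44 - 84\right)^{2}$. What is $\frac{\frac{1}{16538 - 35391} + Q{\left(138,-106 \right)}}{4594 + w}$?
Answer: $\frac{2601713}{116775482} \approx 0.02228$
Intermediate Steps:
$w = 1600$ ($w = \left(-40\right)^{2} = 1600$)
$\frac{\frac{1}{16538 - 35391} + Q{\left(138,-106 \right)}}{4594 + w} = \frac{\frac{1}{16538 - 35391} + 138}{4594 + 1600} = \frac{\frac{1}{-18853} + 138}{6194} = \left(- \frac{1}{18853} + 138\right) \frac{1}{6194} = \frac{2601713}{18853} \cdot \frac{1}{6194} = \frac{2601713}{116775482}$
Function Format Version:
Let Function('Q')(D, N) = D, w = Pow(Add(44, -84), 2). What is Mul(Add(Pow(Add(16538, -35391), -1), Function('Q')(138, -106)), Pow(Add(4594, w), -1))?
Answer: Rational(2601713, 116775482) ≈ 0.022280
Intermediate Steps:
w = 1600 (w = Pow(-40, 2) = 1600)
Mul(Add(Pow(Add(16538, -35391), -1), Function('Q')(138, -106)), Pow(Add(4594, w), -1)) = Mul(Add(Pow(Add(16538, -35391), -1), 138), Pow(Add(4594, 1600), -1)) = Mul(Add(Pow(-18853, -1), 138), Pow(6194, -1)) = Mul(Add(Rational(-1, 18853), 138), Rational(1, 6194)) = Mul(Rational(2601713, 18853), Rational(1, 6194)) = Rational(2601713, 116775482)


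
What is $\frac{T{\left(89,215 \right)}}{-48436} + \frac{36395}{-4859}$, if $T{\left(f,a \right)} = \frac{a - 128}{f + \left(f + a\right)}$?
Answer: $- \frac{230930637731}{30830918644} \approx -7.4902$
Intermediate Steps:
$T{\left(f,a \right)} = \frac{-128 + a}{a + 2 f}$ ($T{\left(f,a \right)} = \frac{-128 + a}{f + \left(a + f\right)} = \frac{-128 + a}{a + 2 f}$)
$\frac{T{\left(89,215 \right)}}{-48436} + \frac{36395}{-4859} = \frac{\frac{1}{215 + 2 \cdot 89} \left(-128 + 215\right)}{-48436} + \frac{36395}{-4859} = \frac{1}{215 + 178} \cdot 87 \left(- \frac{1}{48436}\right) + 36395 \left(- \frac{1}{4859}\right) = \frac{1}{393} \cdot 87 \left(- \frac{1}{48436}\right) - \frac{36395}{4859} = \frac{29}{131} \left(- \frac{1}{48436}\right) - \frac{36395}{4859} = - \frac{29}{6345116} - \frac{36395}{4859} = - \frac{230930637731}{30830918644}$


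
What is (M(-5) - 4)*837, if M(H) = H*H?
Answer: 17577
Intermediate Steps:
M(H) = H**2
(M(-5) - 4)*837 = ((-5)**2 - 4)*837 = (25 - 4)*837 = 21*837 = 17577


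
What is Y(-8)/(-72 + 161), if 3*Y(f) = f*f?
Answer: 64/267 ≈ 0.23970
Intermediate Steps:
Y(f) = f²/3 (Y(f) = (f*f)/3 = f²/3)
Y(-8)/(-72 + 161) = ((⅓)*(-8)²)/(-72 + 161) = ((⅓)*64)/89 = (1/89)*(64/3) = 64/267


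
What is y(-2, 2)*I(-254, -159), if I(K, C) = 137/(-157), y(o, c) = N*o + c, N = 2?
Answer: 274/157 ≈ 1.7452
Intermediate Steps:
y(o, c) = c + 2*o (y(o, c) = 2*o + c = c + 2*o)
I(K, C) = -137/157 (I(K, C) = 137*(-1/157) = -137/157)
y(-2, 2)*I(-254, -159) = (2 + 2*(-2))*(-137/157) = (2 - 4)*(-137/157) = -2*(-137/157) = 274/157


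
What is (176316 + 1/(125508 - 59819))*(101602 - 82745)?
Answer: 218402183668325/65689 ≈ 3.3248e+9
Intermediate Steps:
(176316 + 1/(125508 - 59819))*(101602 - 82745) = (176316 + 1/65689)*18857 = (11582021725/65689)*18857 = 218402183668325/65689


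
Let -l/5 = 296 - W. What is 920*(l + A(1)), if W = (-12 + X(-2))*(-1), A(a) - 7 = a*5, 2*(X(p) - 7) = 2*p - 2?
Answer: -1313760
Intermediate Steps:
X(p) = 6 + p (X(p) = 7 + (2*p - 2)/2 = 7 + (-2 + 2*p)/2 = 7 + (-1 + p) = 6 + p)
A(a) = 7 + 5*a (A(a) = 7 + a*5 = 7 + 5*a)
W = 8 (W = (-12 + (6 - 2))*(-1) = (-12 + 4)*(-1) = -8*(-1) = 8)
l = -1440 (l = -5*(296 - 1*8) = -5*(296 - 8) = -5*288 = -1440)
920*(l + A(1)) = 920*(-1440 + (7 + 5*1)) = 920*(-1440 + (7 + 5)) = 920*(-1440 + 12) = 920*(-1428) = -1313760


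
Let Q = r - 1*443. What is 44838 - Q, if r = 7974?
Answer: 37307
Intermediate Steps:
Q = 7531 (Q = 7974 - 1*443 = 7974 - 443 = 7531)
44838 - Q = 44838 - 1*7531 = 44838 - 7531 = 37307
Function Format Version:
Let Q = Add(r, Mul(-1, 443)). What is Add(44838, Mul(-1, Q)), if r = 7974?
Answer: 37307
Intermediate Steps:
Q = 7531 (Q = Add(7974, Mul(-1, 443)) = Add(7974, -443) = 7531)
Add(44838, Mul(-1, Q)) = Add(44838, Mul(-1, 7531)) = Add(44838, -7531) = 37307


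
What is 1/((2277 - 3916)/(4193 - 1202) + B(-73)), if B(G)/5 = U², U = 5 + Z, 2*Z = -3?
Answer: 11964/726239 ≈ 0.016474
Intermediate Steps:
Z = -3/2 (Z = (½)*(-3) = -3/2 ≈ -1.5000)
U = 7/2 (U = 5 - 3/2 = 7/2 ≈ 3.5000)
B(G) = 245/4 (B(G) = 5*(7/2)² = 5*(49/4) = 245/4)
1/((2277 - 3916)/(4193 - 1202) + B(-73)) = 1/((2277 - 3916)/(4193 - 1202) + 245/4) = 1/(-1639/2991 + 245/4) = 1/(726239/11964) = 11964/726239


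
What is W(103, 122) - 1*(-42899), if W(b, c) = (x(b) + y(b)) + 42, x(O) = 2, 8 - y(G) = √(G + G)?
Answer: 42951 - √206 ≈ 42937.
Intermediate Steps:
y(G) = 8 - √2*√G (y(G) = 8 - √(G + G) = 8 - √(2*G) = 8 - √2*√G)
W(b, c) = 52 - √2*√b (W(b, c) = (2 + (8 - √2*√b)) + 42 = (10 - √2*√b) + 42 = 52 - √2*√b)
W(103, 122) - 1*(-42899) = (52 - √2*√103) - 1*(-42899) = (52 - √206) + 42899 = 42951 - √206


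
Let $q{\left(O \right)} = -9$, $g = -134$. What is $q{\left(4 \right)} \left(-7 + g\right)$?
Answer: $1269$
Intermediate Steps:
$q{\left(4 \right)} \left(-7 + g\right) = - 9 \left(-7 - 134\right) = \left(-9\right) \left(-141\right) = 1269$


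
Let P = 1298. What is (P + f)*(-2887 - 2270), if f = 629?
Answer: -9937539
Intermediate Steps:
(P + f)*(-2887 - 2270) = (1298 + 629)*(-2887 - 2270) = 1927*(-5157) = -9937539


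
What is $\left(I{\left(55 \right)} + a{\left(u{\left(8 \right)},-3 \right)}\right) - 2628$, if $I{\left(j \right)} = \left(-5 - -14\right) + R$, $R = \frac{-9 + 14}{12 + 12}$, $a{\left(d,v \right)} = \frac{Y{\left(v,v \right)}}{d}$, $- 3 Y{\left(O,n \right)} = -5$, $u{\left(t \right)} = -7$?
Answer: $- \frac{439997}{168} \approx -2619.0$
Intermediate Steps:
$Y{\left(O,n \right)} = \frac{5}{3}$ ($Y{\left(O,n \right)} = \left(- \frac{1}{3}\right) \left(-5\right) = \frac{5}{3}$)
$a{\left(d,v \right)} = \frac{5}{3 d}$
$R = \frac{5}{24} \approx 0.20833$
$I{\left(j \right)} = \frac{221}{24}$ ($I{\left(j \right)} = \left(-5 - -14\right) + \frac{5}{24} = \left(-5 + 14\right) + \frac{5}{24} = 9 + \frac{5}{24} = \frac{221}{24}$)
$\left(I{\left(55 \right)} + a{\left(u{\left(8 \right)},-3 \right)}\right) - 2628 = \left(\frac{221}{24} + \frac{5}{3 \left(-7\right)}\right) - 2628 = \left(\frac{221}{24} + \frac{5}{3} \left(- \frac{1}{7}\right)\right) - 2628 = \left(\frac{221}{24} - \frac{5}{21}\right) - 2628 = \frac{1507}{168} - 2628 = - \frac{439997}{168}$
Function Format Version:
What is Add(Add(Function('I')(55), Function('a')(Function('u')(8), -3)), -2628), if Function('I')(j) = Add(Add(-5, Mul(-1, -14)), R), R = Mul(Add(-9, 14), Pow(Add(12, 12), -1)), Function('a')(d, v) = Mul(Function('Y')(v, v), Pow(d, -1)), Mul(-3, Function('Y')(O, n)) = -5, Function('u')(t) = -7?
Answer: Rational(-439997, 168) ≈ -2619.0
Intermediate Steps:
Function('Y')(O, n) = Rational(5, 3) (Function('Y')(O, n) = Mul(Rational(-1, 3), -5) = Rational(5, 3))
Function('a')(d, v) = Mul(Rational(5, 3), Pow(d, -1))
R = Rational(5, 24) (R = Mul(5, Pow(24, -1)) = Mul(5, Rational(1, 24)) = Rational(5, 24) ≈ 0.20833)
Function('I')(j) = Rational(221, 24) (Function('I')(j) = Add(Add(-5, Mul(-1, -14)), Rational(5, 24)) = Add(Add(-5, 14), Rational(5, 24)) = Add(9, Rational(5, 24)) = Rational(221, 24))
Add(Add(Function('I')(55), Function('a')(Function('u')(8), -3)), -2628) = Add(Add(Rational(221, 24), Mul(Rational(5, 3), Pow(-7, -1))), -2628) = Add(Add(Rational(221, 24), Mul(Rational(5, 3), Rational(-1, 7))), -2628) = Add(Add(Rational(221, 24), Rational(-5, 21)), -2628) = Add(Rational(1507, 168), -2628) = Rational(-439997, 168)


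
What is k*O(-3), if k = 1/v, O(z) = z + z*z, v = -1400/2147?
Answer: -6441/700 ≈ -9.2014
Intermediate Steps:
v = -1400/2147 (v = -1400*1/2147 = -1400/2147 ≈ -0.65207)
O(z) = z + z²
k = -2147/1400 (k = 1/(-1400/2147) = -2147/1400 ≈ -1.5336)
k*O(-3) = -(-6441)*(1 - 3)/1400 = -(-6441)*(-2)/1400 = -2147/1400*6 = -6441/700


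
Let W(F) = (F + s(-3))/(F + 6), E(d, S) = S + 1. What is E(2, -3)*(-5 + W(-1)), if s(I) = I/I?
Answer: 10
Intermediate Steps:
E(d, S) = 1 + S
s(I) = 1
W(F) = (1 + F)/(6 + F) (W(F) = (F + 1)/(F + 6) = (1 + F)/(6 + F))
E(2, -3)*(-5 + W(-1)) = (1 - 3)*(-5 + (1 - 1)/(6 - 1)) = -2*(-5 + 0/5) = -2*(-5 + (⅕)*0) = -2*(-5 + 0) = -2*(-5) = 10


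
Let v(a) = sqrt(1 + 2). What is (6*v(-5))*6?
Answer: 36*sqrt(3) ≈ 62.354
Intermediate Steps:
v(a) = sqrt(3)
(6*v(-5))*6 = (6*sqrt(3))*6 = 36*sqrt(3)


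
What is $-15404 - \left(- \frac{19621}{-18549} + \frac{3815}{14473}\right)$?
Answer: $- \frac{4135707603676}{268459677} \approx -15405.0$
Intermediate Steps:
$-15404 - \left(- \frac{19621}{-18549} + \frac{3815}{14473}\right) = -15404 - \left(\left(-19621\right) \left(- \frac{1}{18549}\right) + 3815 \cdot \frac{1}{14473}\right) = -15404 - \left(\frac{19621}{18549} + \frac{3815}{14473}\right) = -15404 - \frac{354739168}{268459677} = - \frac{4135707603676}{268459677}$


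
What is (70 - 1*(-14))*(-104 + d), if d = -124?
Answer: -19152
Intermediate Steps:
(70 - 1*(-14))*(-104 + d) = (70 - 1*(-14))*(-104 - 124) = (70 + 14)*(-228) = 84*(-228) = -19152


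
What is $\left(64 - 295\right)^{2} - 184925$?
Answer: $-131564$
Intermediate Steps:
$\left(64 - 295\right)^{2} - 184925 = \left(-231\right)^{2} - 184925 = 53361 - 184925 = -131564$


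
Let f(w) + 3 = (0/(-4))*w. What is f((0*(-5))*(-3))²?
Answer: 9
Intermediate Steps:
f(w) = -3 (f(w) = -3 + (0/(-4))*w = -3 + (0*(-¼))*w = -3 + 0*w = -3 + 0 = -3)
f((0*(-5))*(-3))² = (-3)² = 9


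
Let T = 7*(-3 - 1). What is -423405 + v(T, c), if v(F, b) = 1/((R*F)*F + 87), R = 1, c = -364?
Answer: -368785754/871 ≈ -4.2341e+5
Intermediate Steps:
T = -28 (T = 7*(-4) = -28)
v(F, b) = 1/(87 + F²) (v(F, b) = 1/((1*F)*F + 87) = 1/(F*F + 87) = 1/(F² + 87) = 1/(87 + F²))
-423405 + v(T, c) = -423405 + 1/(87 + (-28)²) = -423405 + 1/(87 + 784) = -423405 + 1/871 = -368785754/871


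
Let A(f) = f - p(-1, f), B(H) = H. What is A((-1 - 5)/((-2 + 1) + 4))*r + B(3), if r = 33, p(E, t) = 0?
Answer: -63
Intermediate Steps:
A(f) = f (A(f) = f - 1*0 = f + 0 = f)
A((-1 - 5)/((-2 + 1) + 4))*r + B(3) = ((-1 - 5)/((-2 + 1) + 4))*33 + 3 = -6/(-1 + 4)*33 + 3 = -6/3*33 + 3 = -6*⅓*33 + 3 = -2*33 + 3 = -66 + 3 = -63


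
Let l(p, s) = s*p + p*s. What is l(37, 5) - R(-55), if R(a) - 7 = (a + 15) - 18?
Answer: 421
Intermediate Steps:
R(a) = 4 + a (R(a) = 7 + ((a + 15) - 18) = 7 + ((15 + a) - 18) = 7 + (-3 + a) = 4 + a)
l(p, s) = 2*p*s (l(p, s) = p*s + p*s = 2*p*s)
l(37, 5) - R(-55) = 2*37*5 - (4 - 55) = 370 - 1*(-51) = 370 + 51 = 421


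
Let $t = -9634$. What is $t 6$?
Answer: $-57804$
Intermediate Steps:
$t 6 = \left(-9634\right) 6 = -57804$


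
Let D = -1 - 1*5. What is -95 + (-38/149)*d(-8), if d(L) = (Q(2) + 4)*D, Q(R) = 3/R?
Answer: -12901/149 ≈ -86.584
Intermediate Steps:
D = -6 (D = -1 - 5 = -6)
d(L) = -33 (d(L) = (3/2 + 4)*(-6) = (11/2)*(-6) = -33)
-95 + (-38/149)*d(-8) = -95 - 38/149*(-33) = -95 + 1254/149 = -12901/149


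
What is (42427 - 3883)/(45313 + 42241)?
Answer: 19272/43777 ≈ 0.44023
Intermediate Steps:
(42427 - 3883)/(45313 + 42241) = 38544/87554 = 38544*(1/87554) = 19272/43777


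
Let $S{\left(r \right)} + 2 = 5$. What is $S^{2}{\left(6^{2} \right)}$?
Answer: $9$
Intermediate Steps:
$S{\left(r \right)} = 3$ ($S{\left(r \right)} = -2 + 5 = 3$)
$S^{2}{\left(6^{2} \right)} = 3^{2} = 9$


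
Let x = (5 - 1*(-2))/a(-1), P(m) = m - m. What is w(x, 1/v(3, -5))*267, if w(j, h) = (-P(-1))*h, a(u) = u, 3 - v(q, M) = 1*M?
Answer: 0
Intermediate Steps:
P(m) = 0
v(q, M) = 3 - M
x = -7 (x = (5 - 1*(-2))/(-1) = (5 + 2)*(-1) = 7*(-1) = -7)
w(j, h) = 0 (w(j, h) = (-1*0)*h = 0*h = 0)
w(x, 1/v(3, -5))*267 = 0*267 = 0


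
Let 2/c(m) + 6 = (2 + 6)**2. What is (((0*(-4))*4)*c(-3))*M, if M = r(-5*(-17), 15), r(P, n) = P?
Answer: 0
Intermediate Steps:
c(m) = 1/29 (c(m) = 2/(-6 + (2 + 6)**2) = 2/(-6 + 8**2) = 2/(-6 + 64) = 2/58 = 2*(1/58) = 1/29)
M = 85 (M = -5*(-17) = 85)
(((0*(-4))*4)*c(-3))*M = (((0*(-4))*4)*(1/29))*85 = ((0*4)*(1/29))*85 = (0*(1/29))*85 = 0*85 = 0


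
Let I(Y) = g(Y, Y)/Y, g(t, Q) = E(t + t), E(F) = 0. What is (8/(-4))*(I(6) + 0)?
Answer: 0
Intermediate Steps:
g(t, Q) = 0
I(Y) = 0 (I(Y) = 0/Y = 0)
(8/(-4))*(I(6) + 0) = (8/(-4))*(0 + 0) = (8*(-¼))*0 = -2*0 = 0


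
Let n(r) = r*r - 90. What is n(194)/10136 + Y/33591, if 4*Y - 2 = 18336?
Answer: 653838089/170239188 ≈ 3.8407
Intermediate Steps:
Y = 9169/2 (Y = ½ + (¼)*18336 = ½ + 4584 = 9169/2 ≈ 4584.5)
n(r) = -90 + r² (n(r) = r² - 90 = -90 + r²)
n(194)/10136 + Y/33591 = (-90 + 194²)/10136 + (9169/2)/33591 = (-90 + 37636)*(1/10136) + (9169/2)*(1/33591) = 37546*(1/10136) + 9169/67182 = 18773/5068 + 9169/67182 = 653838089/170239188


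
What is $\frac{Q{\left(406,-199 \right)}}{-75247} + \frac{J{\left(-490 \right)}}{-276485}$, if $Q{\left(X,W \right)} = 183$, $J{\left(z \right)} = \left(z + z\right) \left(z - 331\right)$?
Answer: $- \frac{12118565603}{4160933359} \approx -2.9125$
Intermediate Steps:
$J{\left(z \right)} = 2 z \left(-331 + z\right)$ ($J{\left(z \right)} = 2 z \left(z - 331\right) = 2 z \left(-331 + z\right)$)
$\frac{Q{\left(406,-199 \right)}}{-75247} + \frac{J{\left(-490 \right)}}{-276485} = \frac{183}{-75247} + \frac{2 \left(-490\right) \left(-331 - 490\right)}{-276485} = 183 \left(- \frac{1}{75247}\right) + 2 \left(-490\right) \left(-821\right) \left(- \frac{1}{276485}\right) = - \frac{183}{75247} + 804580 \left(- \frac{1}{276485}\right) = - \frac{183}{75247} - \frac{160916}{55297} = - \frac{12118565603}{4160933359}$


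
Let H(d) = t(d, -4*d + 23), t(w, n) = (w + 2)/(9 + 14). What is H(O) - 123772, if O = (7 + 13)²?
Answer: -2846354/23 ≈ -1.2375e+5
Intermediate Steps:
O = 400 (O = 20² = 400)
t(w, n) = 2/23 + w/23 (t(w, n) = (2 + w)/23 = (2 + w)*(1/23) = 2/23 + w/23)
H(d) = 2/23 + d/23
H(O) - 123772 = (2/23 + (1/23)*400) - 123772 = (2/23 + 400/23) - 123772 = 402/23 - 123772 = -2846354/23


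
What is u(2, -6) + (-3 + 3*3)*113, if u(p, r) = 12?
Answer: 690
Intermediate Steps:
u(2, -6) + (-3 + 3*3)*113 = 12 + (-3 + 3*3)*113 = 12 + (-3 + 9)*113 = 12 + 6*113 = 12 + 678 = 690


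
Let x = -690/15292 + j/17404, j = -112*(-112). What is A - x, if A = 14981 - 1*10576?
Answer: 146521944369/33267746 ≈ 4404.3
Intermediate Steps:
j = 12544
A = 4405 (A = 14981 - 10576 = 4405)
x = 22476761/33267746 (x = -690/15292 + 12544/17404 = -690*1/15292 + 12544*(1/17404) = -345/7646 + 3136/4351 = 22476761/33267746 ≈ 0.67563)
A - x = 4405 - 1*22476761/33267746 = 4405 - 22476761/33267746 = 146521944369/33267746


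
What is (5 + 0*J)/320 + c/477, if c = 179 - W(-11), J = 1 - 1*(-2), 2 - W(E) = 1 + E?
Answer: 11165/30528 ≈ 0.36573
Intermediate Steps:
W(E) = 1 - E (W(E) = 2 - (1 + E) = 2 + (-1 - E) = 1 - E)
J = 3 (J = 1 + 2 = 3)
c = 167 (c = 179 - (1 - 1*(-11)) = 179 - (1 + 11) = 179 - 1*12 = 179 - 12 = 167)
(5 + 0*J)/320 + c/477 = (5 + 0*3)/320 + 167/477 = (5 + 0)*(1/320) + 167*(1/477) = 5*(1/320) + 167/477 = 1/64 + 167/477 = 11165/30528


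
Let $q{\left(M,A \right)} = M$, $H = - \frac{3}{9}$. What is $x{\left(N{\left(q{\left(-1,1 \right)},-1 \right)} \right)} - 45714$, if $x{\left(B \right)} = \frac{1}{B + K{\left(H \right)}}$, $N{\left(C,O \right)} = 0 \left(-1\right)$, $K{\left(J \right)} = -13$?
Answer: $- \frac{594283}{13} \approx -45714.0$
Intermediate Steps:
$H = - \frac{1}{3}$ ($H = \left(-3\right) \frac{1}{9} = - \frac{1}{3} \approx -0.33333$)
$N{\left(C,O \right)} = 0$
$x{\left(B \right)} = \frac{1}{-13 + B}$ ($x{\left(B \right)} = \frac{1}{B - 13} = \frac{1}{-13 + B}$)
$x{\left(N{\left(q{\left(-1,1 \right)},-1 \right)} \right)} - 45714 = \frac{1}{-13 + 0} - 45714 = \frac{1}{-13} - 45714 = - \frac{1}{13} - 45714 = - \frac{594283}{13}$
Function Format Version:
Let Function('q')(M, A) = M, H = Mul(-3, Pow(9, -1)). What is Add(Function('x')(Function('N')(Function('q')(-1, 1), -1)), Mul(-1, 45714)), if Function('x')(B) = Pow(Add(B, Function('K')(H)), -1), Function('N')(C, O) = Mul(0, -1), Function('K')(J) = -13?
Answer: Rational(-594283, 13) ≈ -45714.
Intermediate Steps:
H = Rational(-1, 3) (H = Mul(-3, Rational(1, 9)) = Rational(-1, 3) ≈ -0.33333)
Function('N')(C, O) = 0
Function('x')(B) = Pow(Add(-13, B), -1) (Function('x')(B) = Pow(Add(B, -13), -1) = Pow(Add(-13, B), -1))
Add(Function('x')(Function('N')(Function('q')(-1, 1), -1)), Mul(-1, 45714)) = Add(Pow(Add(-13, 0), -1), Mul(-1, 45714)) = Add(Pow(-13, -1), -45714) = Add(Rational(-1, 13), -45714) = Rational(-594283, 13)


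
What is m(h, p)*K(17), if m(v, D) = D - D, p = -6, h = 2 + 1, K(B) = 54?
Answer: 0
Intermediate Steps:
h = 3
m(v, D) = 0
m(h, p)*K(17) = 0*54 = 0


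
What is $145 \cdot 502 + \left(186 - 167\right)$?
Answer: $72809$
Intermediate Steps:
$145 \cdot 502 + \left(186 - 167\right) = 72790 + \left(186 - 167\right) = 72790 + 19 = 72809$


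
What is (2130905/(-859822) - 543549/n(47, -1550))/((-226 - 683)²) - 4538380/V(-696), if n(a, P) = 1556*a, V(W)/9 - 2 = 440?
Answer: -6550012527193119484469/5741244576090592452 ≈ -1140.9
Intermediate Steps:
V(W) = 3978 (V(W) = 18 + 9*440 = 18 + 3960 = 3978)
(2130905/(-859822) - 543549/n(47, -1550))/((-226 - 683)²) - 4538380/V(-696) = (2130905/(-859822) - 543549/(1556*47))/((-226 - 683)²) - 4538380/3978 = (2130905*(-1/859822) - 543549/73132)/((-909)²) - 4538380*1/3978 = (-2130905/859822 - 543549*1/73132)/826281 - 2269190/1989 = (-2130905/859822 - 543549/73132)*(1/826281) - 2269190/1989 = -311596366369/31440251252*1/826281 - 2269190/1989 = -311596366369/25978482244753812 - 2269190/1989 = -6550012527193119484469/5741244576090592452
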